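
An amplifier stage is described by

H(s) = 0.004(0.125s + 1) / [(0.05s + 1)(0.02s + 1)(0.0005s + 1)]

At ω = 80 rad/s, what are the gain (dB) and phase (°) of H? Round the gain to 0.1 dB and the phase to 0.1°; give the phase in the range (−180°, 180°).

At ω = 80 rad/s:
zero (1 + j80·0.125) = 1 + j10 → |·| ≈ 10.05, ∠ ≈ 84.29°
pole (1 + j80·0.05) = 1 + j4 → |·| ≈ 4.1231, ∠ ≈ 75.96°
pole (1 + j80·0.02) = 1 + j1.6 → |·| ≈ 1.8868, ∠ ≈ 57.99°
pole (1 + j80·0.0005) = 1 + j0.04 → |·| ≈ 1.0008, ∠ ≈ 2.29°
|H| = 0.004 · 10.05 / (4.1231 · 1.8868 · 1.0008) ≈ 0.0051633
Gain = 20 log₁₀(0.0051633) ≈ -45.74 dB
∠H = (84.29°) − (75.96° + 57.99° + 2.29°) = -51.95°

-45.7 dB, -52.0°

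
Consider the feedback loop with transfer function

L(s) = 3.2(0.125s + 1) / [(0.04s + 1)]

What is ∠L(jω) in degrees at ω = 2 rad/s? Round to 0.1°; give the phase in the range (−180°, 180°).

At ω = 2 rad/s:
zero (1 + j2·0.125) = 1 + j0.25 → |·| ≈ 1.0308, ∠ ≈ 14.04°
pole (1 + j2·0.04) = 1 + j0.08 → |·| ≈ 1.0032, ∠ ≈ 4.57°
∠L = (14.04°) − (4.57°) = 9.47°

9.5°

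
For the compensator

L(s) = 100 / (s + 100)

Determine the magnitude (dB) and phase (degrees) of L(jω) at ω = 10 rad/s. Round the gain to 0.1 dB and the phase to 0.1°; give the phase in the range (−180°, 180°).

At s = jω = j10:
pole (s+100): 100 + j10 → |·| = √(100²+10²) = √10100 ≈ 100.5, ∠ = arctan(10/100) ≈ 5.71°
|L| = 100 / 100.5 ≈ 0.99502
Gain = 20 log₁₀(0.99502) ≈ -0.04 dB
∠L = 0.00° − 5.71° = -5.71°

-0.0 dB, -5.7°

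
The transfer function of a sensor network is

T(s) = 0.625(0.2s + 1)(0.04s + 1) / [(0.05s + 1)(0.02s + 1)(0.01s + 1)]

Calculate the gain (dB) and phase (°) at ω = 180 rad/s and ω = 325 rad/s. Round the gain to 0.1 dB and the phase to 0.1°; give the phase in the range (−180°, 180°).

ω = 180: 7.4 dB, -48.6°; ω = 325: 3.3 dB, -65.9°

At ω = 180 rad/s:
zero (1 + j180·0.2) = 1 + j36 → |·| ≈ 36.014, ∠ ≈ 88.41°
zero (1 + j180·0.04) = 1 + j7.2 → |·| ≈ 7.2691, ∠ ≈ 82.09°
pole (1 + j180·0.05) = 1 + j9 → |·| ≈ 9.0554, ∠ ≈ 83.66°
pole (1 + j180·0.02) = 1 + j3.6 → |·| ≈ 3.7363, ∠ ≈ 74.48°
pole (1 + j180·0.01) = 1 + j1.8 → |·| ≈ 2.0591, ∠ ≈ 60.95°
|T| = 0.625 · 36.014 · 7.2691 / (9.0554 · 3.7363 · 2.0591) ≈ 2.3486
Gain = 20 log₁₀(2.3486) ≈ 7.42 dB
∠T = (88.41° + 82.09°) − (83.66° + 74.48° + 60.95°) = -48.59°

At ω = 325 rad/s:
zero (1 + j325·0.2) = 1 + j65 → |·| ≈ 65.008, ∠ ≈ 89.12°
zero (1 + j325·0.04) = 1 + j13 → |·| ≈ 13.038, ∠ ≈ 85.60°
pole (1 + j325·0.05) = 1 + j16.25 → |·| ≈ 16.281, ∠ ≈ 86.48°
pole (1 + j325·0.02) = 1 + j6.5 → |·| ≈ 6.5765, ∠ ≈ 81.25°
pole (1 + j325·0.01) = 1 + j3.25 → |·| ≈ 3.4004, ∠ ≈ 72.90°
|T| = 0.625 · 65.008 · 13.038 / (16.281 · 6.5765 · 3.4004) ≈ 1.455
Gain = 20 log₁₀(1.455) ≈ 3.26 dB
∠T = (89.12° + 85.60°) − (86.48° + 81.25° + 72.90°) = -65.91°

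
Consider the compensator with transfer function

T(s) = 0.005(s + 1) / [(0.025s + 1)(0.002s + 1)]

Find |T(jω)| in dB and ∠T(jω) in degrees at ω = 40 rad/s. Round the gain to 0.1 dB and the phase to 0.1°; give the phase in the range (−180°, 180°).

-17.0 dB, 39.0°

At ω = 40 rad/s:
zero (1 + j40·1) = 1 + j40 → |·| ≈ 40.012, ∠ ≈ 88.57°
pole (1 + j40·0.025) = 1 + j1 → |·| ≈ 1.4142, ∠ ≈ 45.00°
pole (1 + j40·0.002) = 1 + j0.08 → |·| ≈ 1.0032, ∠ ≈ 4.57°
|T| = 0.005 · 40.012 / (1.4142 · 1.0032) ≈ 0.14101
Gain = 20 log₁₀(0.14101) ≈ -17.02 dB
∠T = (88.57°) − (45.00° + 4.57°) = 39.00°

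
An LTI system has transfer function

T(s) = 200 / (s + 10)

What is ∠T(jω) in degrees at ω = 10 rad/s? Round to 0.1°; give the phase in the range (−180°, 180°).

At s = jω = j10:
pole (s+10): 10 + j10 → |·| = √(10²+10²) = √200 ≈ 14.142, ∠ = arctan(10/10) ≈ 45.00°
∠T = 0.00° − 45.00° = -45.00°

-45.0°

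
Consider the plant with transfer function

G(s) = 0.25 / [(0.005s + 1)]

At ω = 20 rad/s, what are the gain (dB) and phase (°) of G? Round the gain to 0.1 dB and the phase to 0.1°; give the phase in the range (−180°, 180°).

At ω = 20 rad/s:
pole (1 + j20·0.005) = 1 + j0.1 → |·| ≈ 1.005, ∠ ≈ 5.71°
|G| = 0.25 · 1 / (1.005) ≈ 0.24876
Gain = 20 log₁₀(0.24876) ≈ -12.08 dB
∠G = (0°) − (5.71°) = -5.71°

-12.1 dB, -5.7°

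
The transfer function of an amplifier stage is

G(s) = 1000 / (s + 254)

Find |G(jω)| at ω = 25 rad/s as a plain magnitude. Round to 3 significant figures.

At s = jω = j25:
pole (s+254): 254 + j25 → |·| = √(254²+25²) = √65141 ≈ 255.23, ∠ = arctan(25/254) ≈ 5.62°
|G| = 1000 / 255.23 ≈ 3.918

3.92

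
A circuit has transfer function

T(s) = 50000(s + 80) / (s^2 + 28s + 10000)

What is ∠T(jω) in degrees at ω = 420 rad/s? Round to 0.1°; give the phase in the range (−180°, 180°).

At s = jω = j420:
zero (s+80): 80 + j420 → |·| = √(80²+420²) = √182800 ≈ 427.55, ∠ = arctan(420/80) ≈ 79.22°
quadratic: (j420)² + 28·j420 + 10000 = -166400 + j11760 → |·| ≈ 1.6682e+05, ∠ ≈ 175.96°
∠T = 79.22° − 175.96° = -96.74°

-96.7°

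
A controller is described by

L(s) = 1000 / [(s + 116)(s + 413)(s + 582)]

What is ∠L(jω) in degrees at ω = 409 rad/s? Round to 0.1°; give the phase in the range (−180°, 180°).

-154.0°

At s = jω = j409:
pole (s+116): 116 + j409 → |·| = √(116²+409²) = √180737 ≈ 425.13, ∠ = arctan(409/116) ≈ 74.17°
pole (s+413): 413 + j409 → |·| = √(413²+409²) = √337850 ≈ 581.25, ∠ = arctan(409/413) ≈ 44.72°
pole (s+582): 582 + j409 → |·| = √(582²+409²) = √506005 ≈ 711.34, ∠ = arctan(409/582) ≈ 35.10°
∠L = 0.00° − 153.99° = -153.99°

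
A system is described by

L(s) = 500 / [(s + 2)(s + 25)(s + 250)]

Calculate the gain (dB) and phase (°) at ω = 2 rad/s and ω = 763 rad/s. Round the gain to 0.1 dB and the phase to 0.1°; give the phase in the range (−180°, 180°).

At s = jω = j2:
pole (s+2): 2 + j2 → |·| = √(2²+2²) = √8 ≈ 2.8284, ∠ = arctan(2/2) ≈ 45.00°
pole (s+25): 25 + j2 → |·| = √(25²+2²) = √629 ≈ 25.08, ∠ = arctan(2/25) ≈ 4.57°
pole (s+250): 250 + j2 → |·| = √(250²+2²) = √62504 ≈ 250.01, ∠ = arctan(2/250) ≈ 0.46°
|L| = 500 / 17735 ≈ 0.028193
Gain = 20 log₁₀(0.028193) ≈ -31.00 dB
∠L = 0.00° − 50.03° = -50.03°

At s = jω = j763:
pole (s+2): 2 + j763 → |·| = √(2²+763²) = √582173 ≈ 763, ∠ = arctan(763/2) ≈ 89.85°
pole (s+25): 25 + j763 → |·| = √(25²+763²) = √582794 ≈ 763.41, ∠ = arctan(763/25) ≈ 88.12°
pole (s+250): 250 + j763 → |·| = √(250²+763²) = √644669 ≈ 802.91, ∠ = arctan(763/250) ≈ 71.86°
|L| = 500 / 4.6768e+08 ≈ 1.0691e-06
Gain = 20 log₁₀(1.0691e-06) ≈ -119.42 dB
∠L = 0.00° − 249.83° = -249.83° ≡ 110.17° (principal value)

ω = 2: -31.0 dB, -50.0°; ω = 763: -119.4 dB, 110.2°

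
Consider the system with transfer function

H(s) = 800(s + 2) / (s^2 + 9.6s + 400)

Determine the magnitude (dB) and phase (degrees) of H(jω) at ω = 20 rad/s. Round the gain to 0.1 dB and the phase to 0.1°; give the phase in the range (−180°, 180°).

At s = jω = j20:
zero (s+2): 2 + j20 → |·| = √(2²+20²) = √404 ≈ 20.1, ∠ = arctan(20/2) ≈ 84.29°
quadratic: (j20)² + 9.6·j20 + 400 = 0 + j192 → |·| ≈ 192, ∠ ≈ 90.00°
|H| = 800 · 20.1 / 192 ≈ 83.75
Gain = 20 log₁₀(83.75) ≈ 38.46 dB
∠H = 84.29° − 90.00° = -5.71°

38.5 dB, -5.7°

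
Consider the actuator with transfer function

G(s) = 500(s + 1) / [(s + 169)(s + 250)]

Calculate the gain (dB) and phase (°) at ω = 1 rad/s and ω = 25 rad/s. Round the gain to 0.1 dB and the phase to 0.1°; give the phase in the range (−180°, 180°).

At s = jω = j1:
zero (s+1): 1 + j1 → |·| = √(1²+1²) = √2 ≈ 1.4142, ∠ = arctan(1/1) ≈ 45.00°
pole (s+169): 169 + j1 → |·| = √(169²+1²) = √28562 ≈ 169, ∠ = arctan(1/169) ≈ 0.34°
pole (s+250): 250 + j1 → |·| = √(250²+1²) = √62501 ≈ 250, ∠ = arctan(1/250) ≈ 0.23°
|G| = 500 · 1.4142 / 42250 ≈ 0.016736
Gain = 20 log₁₀(0.016736) ≈ -35.53 dB
∠G = 45.00° − 0.57° = 44.43°

At s = jω = j25:
zero (s+1): 1 + j25 → |·| = √(1²+25²) = √626 ≈ 25.02, ∠ = arctan(25/1) ≈ 87.71°
pole (s+169): 169 + j25 → |·| = √(169²+25²) = √29186 ≈ 170.84, ∠ = arctan(25/169) ≈ 8.41°
pole (s+250): 250 + j25 → |·| = √(250²+25²) = √63125 ≈ 251.25, ∠ = arctan(25/250) ≈ 5.71°
|G| = 500 · 25.02 / 42924 ≈ 0.29145
Gain = 20 log₁₀(0.29145) ≈ -10.71 dB
∠G = 87.71° − 14.12° = 73.59°

ω = 1: -35.5 dB, 44.4°; ω = 25: -10.7 dB, 73.6°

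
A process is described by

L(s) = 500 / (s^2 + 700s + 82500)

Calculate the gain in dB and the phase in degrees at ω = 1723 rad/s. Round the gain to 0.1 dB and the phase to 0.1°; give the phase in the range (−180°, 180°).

Substitute s = j1723:
Numerator: 500 = 500 + j0
Denominator: (j1723)^2 + 700(j1723) + 82500 = -2886229 + j1206100
|N| = √(500² + 0²) ≈ 500, ∠N ≈ 0.00°
|D| = √(2886229² + 1206100²) ≈ 3.1281e+06, ∠D ≈ 157.32°
|L| = 500 / 3.1281e+06 ≈ 0.00015984
Gain = 20 log₁₀(0.00015984) ≈ -75.93 dB
∠L = 0.00° − 157.32° = -157.32°

-75.9 dB, -157.3°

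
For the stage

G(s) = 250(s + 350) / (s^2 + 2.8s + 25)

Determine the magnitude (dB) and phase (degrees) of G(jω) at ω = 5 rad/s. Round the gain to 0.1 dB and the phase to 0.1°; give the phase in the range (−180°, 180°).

At s = jω = j5:
zero (s+350): 350 + j5 → |·| = √(350²+5²) = √122525 ≈ 350.04, ∠ = arctan(5/350) ≈ 0.82°
quadratic: (j5)² + 2.8·j5 + 25 = 0 + j14 → |·| ≈ 14, ∠ ≈ 90.00°
|G| = 250 · 350.04 / 14 ≈ 6250.7
Gain = 20 log₁₀(6250.7) ≈ 75.92 dB
∠G = 0.82° − 90.00° = -89.18°

75.9 dB, -89.2°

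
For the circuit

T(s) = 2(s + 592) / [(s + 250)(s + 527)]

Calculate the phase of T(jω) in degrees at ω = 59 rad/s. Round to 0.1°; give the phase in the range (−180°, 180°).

-14.0°

At s = jω = j59:
zero (s+592): 592 + j59 → |·| = √(592²+59²) = √353945 ≈ 594.93, ∠ = arctan(59/592) ≈ 5.69°
pole (s+250): 250 + j59 → |·| = √(250²+59²) = √65981 ≈ 256.87, ∠ = arctan(59/250) ≈ 13.28°
pole (s+527): 527 + j59 → |·| = √(527²+59²) = √281210 ≈ 530.29, ∠ = arctan(59/527) ≈ 6.39°
∠T = 5.69° − 19.67° = -13.98°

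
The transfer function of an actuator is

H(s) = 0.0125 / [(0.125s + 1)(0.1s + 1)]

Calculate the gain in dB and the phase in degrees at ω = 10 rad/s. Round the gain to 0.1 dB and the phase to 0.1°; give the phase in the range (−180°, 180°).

-45.2 dB, -96.3°

At ω = 10 rad/s:
pole (1 + j10·0.125) = 1 + j1.25 → |·| ≈ 1.6008, ∠ ≈ 51.34°
pole (1 + j10·0.1) = 1 + j1 → |·| ≈ 1.4142, ∠ ≈ 45.00°
|H| = 0.0125 · 1 / (1.6008 · 1.4142) ≈ 0.0055216
Gain = 20 log₁₀(0.0055216) ≈ -45.16 dB
∠H = (0°) − (51.34° + 45.00°) = -96.34°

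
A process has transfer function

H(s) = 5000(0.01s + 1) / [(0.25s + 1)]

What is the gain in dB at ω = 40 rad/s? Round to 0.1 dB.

At ω = 40 rad/s:
zero (1 + j40·0.01) = 1 + j0.4 → |·| ≈ 1.077, ∠ ≈ 21.80°
pole (1 + j40·0.25) = 1 + j10 → |·| ≈ 10.05, ∠ ≈ 84.29°
|H| = 5000 · 1.077 / (10.05) ≈ 535.82
Gain = 20 log₁₀(535.82) ≈ 54.58 dB

54.6 dB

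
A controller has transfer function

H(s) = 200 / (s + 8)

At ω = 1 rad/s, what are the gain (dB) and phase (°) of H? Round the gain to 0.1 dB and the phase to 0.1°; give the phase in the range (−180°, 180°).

Substitute s = j1:
Numerator: 200 = 200 + j0
Denominator: (j1) + 8 = 8 + j1
|N| = √(200² + 0²) ≈ 200, ∠N ≈ 0.00°
|D| = √(8² + 1²) ≈ 8.0623, ∠D ≈ 7.13°
|H| = 200 / 8.0623 ≈ 24.807
Gain = 20 log₁₀(24.807) ≈ 27.89 dB
∠H = 0.00° − 7.13° = -7.13°

27.9 dB, -7.1°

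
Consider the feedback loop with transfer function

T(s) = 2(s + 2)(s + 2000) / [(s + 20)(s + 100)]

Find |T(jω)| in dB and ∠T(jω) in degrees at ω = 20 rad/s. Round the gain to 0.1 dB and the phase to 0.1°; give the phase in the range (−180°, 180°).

At s = jω = j20:
zero (s+2): 2 + j20 → |·| = √(2²+20²) = √404 ≈ 20.1, ∠ = arctan(20/2) ≈ 84.29°
zero (s+2000): 2000 + j20 → |·| = √(2000²+20²) = √4000400 ≈ 2000.1, ∠ = arctan(20/2000) ≈ 0.57°
pole (s+20): 20 + j20 → |·| = √(20²+20²) = √800 ≈ 28.284, ∠ = arctan(20/20) ≈ 45.00°
pole (s+100): 100 + j20 → |·| = √(100²+20²) = √10400 ≈ 101.98, ∠ = arctan(20/100) ≈ 11.31°
|T| = 2 · 40202 / 2884.4 ≈ 27.875
Gain = 20 log₁₀(27.875) ≈ 28.90 dB
∠T = 84.86° − 56.31° = 28.55°

28.9 dB, 28.6°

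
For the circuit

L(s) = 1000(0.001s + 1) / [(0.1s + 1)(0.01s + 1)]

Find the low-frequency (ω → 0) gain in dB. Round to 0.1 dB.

L(0) = 1000 · 1 / 1 = 1000
20 log₁₀(1000) ≈ 60.00 dB

60.0 dB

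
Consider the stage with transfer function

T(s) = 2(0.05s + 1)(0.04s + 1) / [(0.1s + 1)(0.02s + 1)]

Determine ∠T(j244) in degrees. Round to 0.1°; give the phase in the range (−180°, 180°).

At ω = 244 rad/s:
zero (1 + j244·0.05) = 1 + j12.2 → |·| ≈ 12.241, ∠ ≈ 85.31°
zero (1 + j244·0.04) = 1 + j9.76 → |·| ≈ 9.8111, ∠ ≈ 84.15°
pole (1 + j244·0.1) = 1 + j24.4 → |·| ≈ 24.42, ∠ ≈ 87.65°
pole (1 + j244·0.02) = 1 + j4.88 → |·| ≈ 4.9814, ∠ ≈ 78.42°
∠T = (85.31° + 84.15°) − (87.65° + 78.42°) = 3.39°

3.4°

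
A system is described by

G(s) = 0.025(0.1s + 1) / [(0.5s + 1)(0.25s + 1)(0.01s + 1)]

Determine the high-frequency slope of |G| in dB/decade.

-40 dB/decade

Each pole contributes −20 dB/decade at high frequency; each zero contributes +20 dB/decade.
Net: 1 zero(s) − 3 pole(s) → -40 dB/decade.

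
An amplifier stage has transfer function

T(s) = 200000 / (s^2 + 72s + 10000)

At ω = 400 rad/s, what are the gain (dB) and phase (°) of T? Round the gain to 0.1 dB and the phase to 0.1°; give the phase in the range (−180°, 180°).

2.3 dB, -169.1°

At s = jω = j400:
quadratic: (j400)² + 72·j400 + 10000 = -150000 + j28800 → |·| ≈ 1.5274e+05, ∠ ≈ 169.13°
|T| = 200000 / 1.5274e+05 ≈ 1.3094
Gain = 20 log₁₀(1.3094) ≈ 2.34 dB
∠T = 0.00° − 169.13° = -169.13°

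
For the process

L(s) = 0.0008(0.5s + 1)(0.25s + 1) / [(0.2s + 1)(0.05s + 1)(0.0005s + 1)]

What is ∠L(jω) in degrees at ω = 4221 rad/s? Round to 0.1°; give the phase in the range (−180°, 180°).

At ω = 4221 rad/s:
zero (1 + j4221·0.5) = 1 + j2110.5 → |·| ≈ 2110.5, ∠ ≈ 89.97°
zero (1 + j4221·0.25) = 1 + j1055.25 → |·| ≈ 1055.3, ∠ ≈ 89.95°
pole (1 + j4221·0.2) = 1 + j844.2 → |·| ≈ 844.2, ∠ ≈ 89.93°
pole (1 + j4221·0.05) = 1 + j211.05 → |·| ≈ 211.05, ∠ ≈ 89.73°
pole (1 + j4221·0.0005) = 1 + j2.1105 → |·| ≈ 2.3354, ∠ ≈ 64.65°
∠L = (89.97° + 89.95°) − (89.93° + 89.73° + 64.65°) = -64.39°

-64.4°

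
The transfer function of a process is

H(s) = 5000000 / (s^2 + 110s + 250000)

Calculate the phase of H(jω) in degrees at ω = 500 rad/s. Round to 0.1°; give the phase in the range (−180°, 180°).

At s = jω = j500:
quadratic: (j500)² + 110·j500 + 250000 = 0 + j55000 → |·| ≈ 55000, ∠ ≈ 90.00°
∠H = 0.00° − 90.00° = -90.00°

-90.0°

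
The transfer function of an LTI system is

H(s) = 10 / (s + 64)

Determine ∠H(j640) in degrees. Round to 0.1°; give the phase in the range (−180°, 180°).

At s = jω = j640:
pole (s+64): 64 + j640 → |·| = √(64²+640²) = √413696 ≈ 643.19, ∠ = arctan(640/64) ≈ 84.29°
∠H = 0.00° − 84.29° = -84.29°

-84.3°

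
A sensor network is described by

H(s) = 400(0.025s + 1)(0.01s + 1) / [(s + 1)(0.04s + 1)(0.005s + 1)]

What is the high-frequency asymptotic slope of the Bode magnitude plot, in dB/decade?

Each pole contributes −20 dB/decade at high frequency; each zero contributes +20 dB/decade.
Net: 2 zero(s) − 3 pole(s) → -20 dB/decade.

-20 dB/decade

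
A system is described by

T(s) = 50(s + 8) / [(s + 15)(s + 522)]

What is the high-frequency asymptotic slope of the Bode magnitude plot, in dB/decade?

Each pole contributes −20 dB/decade at high frequency; each zero contributes +20 dB/decade.
Net: 1 zero(s) − 2 pole(s) → -20 dB/decade.

-20 dB/decade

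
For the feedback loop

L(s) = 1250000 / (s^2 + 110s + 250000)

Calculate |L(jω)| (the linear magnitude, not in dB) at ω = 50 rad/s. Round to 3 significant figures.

5.05

At s = jω = j50:
quadratic: (j50)² + 110·j50 + 250000 = 247500 + j5500 → |·| ≈ 2.4756e+05, ∠ ≈ 1.27°
|L| = 1250000 / 2.4756e+05 ≈ 5.0493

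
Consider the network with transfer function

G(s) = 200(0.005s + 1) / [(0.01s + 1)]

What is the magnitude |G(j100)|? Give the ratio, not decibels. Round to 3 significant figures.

At ω = 100 rad/s:
zero (1 + j100·0.005) = 1 + j0.5 → |·| ≈ 1.118, ∠ ≈ 26.57°
pole (1 + j100·0.01) = 1 + j1 → |·| ≈ 1.4142, ∠ ≈ 45.00°
|G| = 200 · 1.118 / (1.4142) ≈ 158.11

158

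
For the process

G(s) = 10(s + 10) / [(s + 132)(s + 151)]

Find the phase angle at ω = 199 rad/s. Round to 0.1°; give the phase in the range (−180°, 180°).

At s = jω = j199:
zero (s+10): 10 + j199 → |·| = √(10²+199²) = √39701 ≈ 199.25, ∠ = arctan(199/10) ≈ 87.12°
pole (s+132): 132 + j199 → |·| = √(132²+199²) = √57025 ≈ 238.8, ∠ = arctan(199/132) ≈ 56.44°
pole (s+151): 151 + j199 → |·| = √(151²+199²) = √62402 ≈ 249.8, ∠ = arctan(199/151) ≈ 52.81°
∠G = 87.12° − 109.25° = -22.13°

-22.1°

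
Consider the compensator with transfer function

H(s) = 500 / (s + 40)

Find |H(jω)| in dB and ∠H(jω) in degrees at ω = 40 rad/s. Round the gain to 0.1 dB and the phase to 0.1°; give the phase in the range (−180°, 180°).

Substitute s = j40:
Numerator: 500 = 500 + j0
Denominator: (j40) + 40 = 40 + j40
|N| = √(500² + 0²) ≈ 500, ∠N ≈ 0.00°
|D| = √(40² + 40²) ≈ 56.569, ∠D ≈ 45.00°
|H| = 500 / 56.569 ≈ 8.8388
Gain = 20 log₁₀(8.8388) ≈ 18.93 dB
∠H = 0.00° − 45.00° = -45.00°

18.9 dB, -45.0°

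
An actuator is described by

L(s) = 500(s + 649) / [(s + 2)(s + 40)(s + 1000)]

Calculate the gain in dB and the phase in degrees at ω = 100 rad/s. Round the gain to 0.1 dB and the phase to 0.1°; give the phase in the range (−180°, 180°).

At s = jω = j100:
zero (s+649): 649 + j100 → |·| = √(649²+100²) = √431201 ≈ 656.66, ∠ = arctan(100/649) ≈ 8.76°
pole (s+2): 2 + j100 → |·| = √(2²+100²) = √10004 ≈ 100.02, ∠ = arctan(100/2) ≈ 88.85°
pole (s+40): 40 + j100 → |·| = √(40²+100²) = √11600 ≈ 107.7, ∠ = arctan(100/40) ≈ 68.20°
pole (s+1000): 1000 + j100 → |·| = √(1000²+100²) = √1010000 ≈ 1005, ∠ = arctan(100/1000) ≈ 5.71°
|L| = 500 · 656.66 / 1.0826e+07 ≈ 0.030328
Gain = 20 log₁₀(0.030328) ≈ -30.36 dB
∠L = 8.76° − 162.76° = -154.00°

-30.4 dB, -154.0°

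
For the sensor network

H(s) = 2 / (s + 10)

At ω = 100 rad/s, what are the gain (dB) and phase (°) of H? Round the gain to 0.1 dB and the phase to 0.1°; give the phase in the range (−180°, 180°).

-34.0 dB, -84.3°

At s = jω = j100:
pole (s+10): 10 + j100 → |·| = √(10²+100²) = √10100 ≈ 100.5, ∠ = arctan(100/10) ≈ 84.29°
|H| = 2 / 100.5 ≈ 0.0199
Gain = 20 log₁₀(0.0199) ≈ -34.02 dB
∠H = 0.00° − 84.29° = -84.29°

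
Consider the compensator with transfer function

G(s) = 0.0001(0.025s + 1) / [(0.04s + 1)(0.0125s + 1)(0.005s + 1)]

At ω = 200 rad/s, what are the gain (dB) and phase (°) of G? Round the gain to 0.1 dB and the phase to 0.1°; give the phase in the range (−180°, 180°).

At ω = 200 rad/s:
zero (1 + j200·0.025) = 1 + j5 → |·| ≈ 5.099, ∠ ≈ 78.69°
pole (1 + j200·0.04) = 1 + j8 → |·| ≈ 8.0623, ∠ ≈ 82.87°
pole (1 + j200·0.0125) = 1 + j2.5 → |·| ≈ 2.6926, ∠ ≈ 68.20°
pole (1 + j200·0.005) = 1 + j1 → |·| ≈ 1.4142, ∠ ≈ 45.00°
|G| = 0.0001 · 5.099 / (8.0623 · 2.6926 · 1.4142) ≈ 1.6609e-05
Gain = 20 log₁₀(1.6609e-05) ≈ -95.59 dB
∠G = (78.69°) − (82.87° + 68.20° + 45.00°) = -117.38°

-95.6 dB, -117.4°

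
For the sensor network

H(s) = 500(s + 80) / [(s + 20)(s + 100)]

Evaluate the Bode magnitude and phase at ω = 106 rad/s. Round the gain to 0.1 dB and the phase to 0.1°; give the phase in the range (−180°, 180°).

12.5 dB, -73.0°

At s = jω = j106:
zero (s+80): 80 + j106 → |·| = √(80²+106²) = √17636 ≈ 132.8, ∠ = arctan(106/80) ≈ 52.96°
pole (s+20): 20 + j106 → |·| = √(20²+106²) = √11636 ≈ 107.87, ∠ = arctan(106/20) ≈ 79.32°
pole (s+100): 100 + j106 → |·| = √(100²+106²) = √21236 ≈ 145.73, ∠ = arctan(106/100) ≈ 46.67°
|H| = 500 · 132.8 / 15720 ≈ 4.2239
Gain = 20 log₁₀(4.2239) ≈ 12.51 dB
∠H = 52.96° − 125.99° = -73.03°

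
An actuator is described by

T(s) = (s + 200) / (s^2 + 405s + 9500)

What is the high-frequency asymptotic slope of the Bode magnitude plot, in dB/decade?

-20 dB/decade

Each pole contributes −20 dB/decade at high frequency; each zero contributes +20 dB/decade.
Net: 1 zero(s) − 2 pole(s) → -20 dB/decade.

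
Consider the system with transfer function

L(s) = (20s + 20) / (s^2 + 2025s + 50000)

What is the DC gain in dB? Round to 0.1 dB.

L(0) = 20 / 50000 = 0.0004
20 log₁₀(0.0004) ≈ -67.96 dB

-68.0 dB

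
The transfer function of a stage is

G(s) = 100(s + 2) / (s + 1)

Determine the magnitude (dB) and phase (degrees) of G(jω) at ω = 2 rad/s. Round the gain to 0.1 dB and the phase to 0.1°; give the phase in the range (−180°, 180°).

42.0 dB, -18.4°

At s = jω = j2:
zero (s+2): 2 + j2 → |·| = √(2²+2²) = √8 ≈ 2.8284, ∠ = arctan(2/2) ≈ 45.00°
pole (s+1): 1 + j2 → |·| = √(1²+2²) = √5 ≈ 2.2361, ∠ = arctan(2/1) ≈ 63.43°
|G| = 100 · 2.8284 / 2.2361 ≈ 126.49
Gain = 20 log₁₀(126.49) ≈ 42.04 dB
∠G = 45.00° − 63.43° = -18.43°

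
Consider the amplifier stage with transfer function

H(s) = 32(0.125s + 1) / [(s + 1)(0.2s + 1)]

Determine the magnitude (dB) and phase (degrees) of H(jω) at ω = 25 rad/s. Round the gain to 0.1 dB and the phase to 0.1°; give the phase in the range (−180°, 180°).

At ω = 25 rad/s:
zero (1 + j25·0.125) = 1 + j3.125 → |·| ≈ 3.2811, ∠ ≈ 72.26°
pole (1 + j25·1) = 1 + j25 → |·| ≈ 25.02, ∠ ≈ 87.71°
pole (1 + j25·0.2) = 1 + j5 → |·| ≈ 5.099, ∠ ≈ 78.69°
|H| = 32 · 3.2811 / (25.02 · 5.099) ≈ 0.82299
Gain = 20 log₁₀(0.82299) ≈ -1.69 dB
∠H = (72.26°) − (87.71° + 78.69°) = -94.14°

-1.7 dB, -94.1°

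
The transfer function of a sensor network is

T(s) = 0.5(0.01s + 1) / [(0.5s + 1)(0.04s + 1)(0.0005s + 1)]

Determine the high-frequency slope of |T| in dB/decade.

-40 dB/decade

Each pole contributes −20 dB/decade at high frequency; each zero contributes +20 dB/decade.
Net: 1 zero(s) − 3 pole(s) → -40 dB/decade.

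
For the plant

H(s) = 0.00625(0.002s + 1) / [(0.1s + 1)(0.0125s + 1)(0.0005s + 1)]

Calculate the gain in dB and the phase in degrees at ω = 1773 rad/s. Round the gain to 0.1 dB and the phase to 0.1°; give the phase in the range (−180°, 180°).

-107.2 dB, -144.4°

At ω = 1773 rad/s:
zero (1 + j1773·0.002) = 1 + j3.546 → |·| ≈ 3.6843, ∠ ≈ 74.25°
pole (1 + j1773·0.1) = 1 + j177.3 → |·| ≈ 177.3, ∠ ≈ 89.68°
pole (1 + j1773·0.0125) = 1 + j22.1625 → |·| ≈ 22.185, ∠ ≈ 87.42°
pole (1 + j1773·0.0005) = 1 + j0.8865 → |·| ≈ 1.3364, ∠ ≈ 41.56°
|H| = 0.00625 · 3.6843 / (177.3 · 22.185 · 1.3364) ≈ 4.3806e-06
Gain = 20 log₁₀(4.3806e-06) ≈ -107.17 dB
∠H = (74.25°) − (89.68° + 87.42° + 41.56°) = -144.41°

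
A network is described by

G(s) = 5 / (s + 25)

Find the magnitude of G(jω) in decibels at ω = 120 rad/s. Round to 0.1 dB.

Substitute s = j120:
Numerator: 5 = 5 + j0
Denominator: (j120) + 25 = 25 + j120
|N| = √(5² + 0²) ≈ 5, ∠N ≈ 0.00°
|D| = √(25² + 120²) ≈ 122.58, ∠D ≈ 78.23°
|G| = 5 / 122.58 ≈ 0.04079
Gain = 20 log₁₀(0.04079) ≈ -27.79 dB

-27.8 dB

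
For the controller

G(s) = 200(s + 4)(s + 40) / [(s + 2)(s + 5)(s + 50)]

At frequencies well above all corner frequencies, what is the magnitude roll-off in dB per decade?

-20 dB/decade

Each pole contributes −20 dB/decade at high frequency; each zero contributes +20 dB/decade.
Net: 2 zero(s) − 3 pole(s) → -20 dB/decade.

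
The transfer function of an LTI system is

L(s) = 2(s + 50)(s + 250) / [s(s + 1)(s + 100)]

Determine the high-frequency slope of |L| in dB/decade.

-20 dB/decade

Each pole contributes −20 dB/decade at high frequency; each zero contributes +20 dB/decade.
Net: 2 zero(s) − 3 pole(s) → -20 dB/decade.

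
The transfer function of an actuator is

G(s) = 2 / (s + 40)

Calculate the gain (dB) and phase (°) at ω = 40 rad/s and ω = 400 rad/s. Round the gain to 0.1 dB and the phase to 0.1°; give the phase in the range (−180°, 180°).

ω = 40: -29.0 dB, -45.0°; ω = 400: -46.1 dB, -84.3°

At s = jω = j40:
pole (s+40): 40 + j40 → |·| = √(40²+40²) = √3200 ≈ 56.569, ∠ = arctan(40/40) ≈ 45.00°
|G| = 2 / 56.569 ≈ 0.035355
Gain = 20 log₁₀(0.035355) ≈ -29.03 dB
∠G = 0.00° − 45.00° = -45.00°

At s = jω = j400:
pole (s+40): 40 + j400 → |·| = √(40²+400²) = √161600 ≈ 402, ∠ = arctan(400/40) ≈ 84.29°
|G| = 2 / 402 ≈ 0.0049751
Gain = 20 log₁₀(0.0049751) ≈ -46.06 dB
∠G = 0.00° − 84.29° = -84.29°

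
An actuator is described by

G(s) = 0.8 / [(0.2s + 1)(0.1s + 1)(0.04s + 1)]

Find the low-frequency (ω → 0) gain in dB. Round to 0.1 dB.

-1.9 dB

G(0) = 0.8 · 1 / 1 = 0.8
20 log₁₀(0.8) ≈ -1.94 dB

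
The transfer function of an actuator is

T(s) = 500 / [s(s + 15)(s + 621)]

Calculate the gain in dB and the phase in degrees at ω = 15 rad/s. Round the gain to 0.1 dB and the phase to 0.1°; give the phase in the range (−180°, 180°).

-51.9 dB, -136.4°

At s = jω = j15:
pole (s+15): 15 + j15 → |·| = √(15²+15²) = √450 ≈ 21.213, ∠ = arctan(15/15) ≈ 45.00°
pole (s+621): 621 + j15 → |·| = √(621²+15²) = √385866 ≈ 621.18, ∠ = arctan(15/621) ≈ 1.38°
pole at origin: |s| = 15, ∠ = 90.00° (in denominator)
|T| = 500 / 1.9766e+05 ≈ 0.0025296
Gain = 20 log₁₀(0.0025296) ≈ -51.94 dB
∠T = 0.00° − 136.38° = -136.38°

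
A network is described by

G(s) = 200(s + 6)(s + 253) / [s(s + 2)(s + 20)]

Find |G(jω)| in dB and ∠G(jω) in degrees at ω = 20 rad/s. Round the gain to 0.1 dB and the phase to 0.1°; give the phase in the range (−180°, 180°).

39.4 dB, -141.5°

At s = jω = j20:
zero (s+6): 6 + j20 → |·| = √(6²+20²) = √436 ≈ 20.881, ∠ = arctan(20/6) ≈ 73.30°
zero (s+253): 253 + j20 → |·| = √(253²+20²) = √64409 ≈ 253.79, ∠ = arctan(20/253) ≈ 4.52°
pole (s+2): 2 + j20 → |·| = √(2²+20²) = √404 ≈ 20.1, ∠ = arctan(20/2) ≈ 84.29°
pole (s+20): 20 + j20 → |·| = √(20²+20²) = √800 ≈ 28.284, ∠ = arctan(20/20) ≈ 45.00°
pole at origin: |s| = 20, ∠ = 90.00° (in denominator)
|G| = 200 · 5299.4 / 11370 ≈ 93.217
Gain = 20 log₁₀(93.217) ≈ 39.39 dB
∠G = 77.82° − 219.29° = -141.47°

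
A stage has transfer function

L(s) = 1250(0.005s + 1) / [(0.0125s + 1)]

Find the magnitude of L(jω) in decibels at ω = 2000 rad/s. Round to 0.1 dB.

At ω = 2000 rad/s:
zero (1 + j2000·0.005) = 1 + j10 → |·| ≈ 10.05, ∠ ≈ 84.29°
pole (1 + j2000·0.0125) = 1 + j25 → |·| ≈ 25.02, ∠ ≈ 87.71°
|L| = 1250 · 10.05 / (25.02) ≈ 502.1
Gain = 20 log₁₀(502.1) ≈ 54.02 dB

54.0 dB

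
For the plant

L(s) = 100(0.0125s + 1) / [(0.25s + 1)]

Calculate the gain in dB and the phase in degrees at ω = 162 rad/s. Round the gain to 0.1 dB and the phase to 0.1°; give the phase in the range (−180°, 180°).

14.9 dB, -24.9°

At ω = 162 rad/s:
zero (1 + j162·0.0125) = 1 + j2.025 → |·| ≈ 2.2585, ∠ ≈ 63.72°
pole (1 + j162·0.25) = 1 + j40.5 → |·| ≈ 40.512, ∠ ≈ 88.59°
|L| = 100 · 2.2585 / (40.512) ≈ 5.5749
Gain = 20 log₁₀(5.5749) ≈ 14.92 dB
∠L = (63.72°) − (88.59°) = -24.87°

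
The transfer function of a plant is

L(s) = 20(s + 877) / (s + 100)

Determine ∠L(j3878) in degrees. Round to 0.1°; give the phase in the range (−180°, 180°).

-11.3°

At s = jω = j3878:
zero (s+877): 877 + j3878 → |·| = √(877²+3878²) = √15808013 ≈ 3975.9, ∠ = arctan(3878/877) ≈ 77.26°
pole (s+100): 100 + j3878 → |·| = √(100²+3878²) = √15048884 ≈ 3879.3, ∠ = arctan(3878/100) ≈ 88.52°
∠L = 77.26° − 88.52° = -11.26°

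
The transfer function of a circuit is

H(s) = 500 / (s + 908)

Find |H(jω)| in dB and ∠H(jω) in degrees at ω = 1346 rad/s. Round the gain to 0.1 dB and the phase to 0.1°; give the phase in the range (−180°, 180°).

-10.2 dB, -56.0°

At s = jω = j1346:
pole (s+908): 908 + j1346 → |·| = √(908²+1346²) = √2636180 ≈ 1623.6, ∠ = arctan(1346/908) ≈ 56.00°
|H| = 500 / 1623.6 ≈ 0.30796
Gain = 20 log₁₀(0.30796) ≈ -10.23 dB
∠H = 0.00° − 56.00° = -56.00°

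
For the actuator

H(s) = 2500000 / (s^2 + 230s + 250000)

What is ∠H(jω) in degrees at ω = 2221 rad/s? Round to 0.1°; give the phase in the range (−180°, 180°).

At s = jω = j2221:
quadratic: (j2221)² + 230·j2221 + 250000 = -4682841 + j510830 → |·| ≈ 4.7106e+06, ∠ ≈ 173.77°
∠H = 0.00° − 173.77° = -173.77°

-173.8°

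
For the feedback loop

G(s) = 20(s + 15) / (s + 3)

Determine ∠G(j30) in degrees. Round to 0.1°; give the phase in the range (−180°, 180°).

-20.9°

At s = jω = j30:
zero (s+15): 15 + j30 → |·| = √(15²+30²) = √1125 ≈ 33.541, ∠ = arctan(30/15) ≈ 63.43°
pole (s+3): 3 + j30 → |·| = √(3²+30²) = √909 ≈ 30.15, ∠ = arctan(30/3) ≈ 84.29°
∠G = 63.43° − 84.29° = -20.86°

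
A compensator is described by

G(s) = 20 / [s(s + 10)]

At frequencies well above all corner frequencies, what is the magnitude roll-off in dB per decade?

Each pole contributes −20 dB/decade at high frequency; each zero contributes +20 dB/decade.
Net: 0 zero(s) − 2 pole(s) → -40 dB/decade.

-40 dB/decade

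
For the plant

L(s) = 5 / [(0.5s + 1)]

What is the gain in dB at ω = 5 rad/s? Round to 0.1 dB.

At ω = 5 rad/s:
pole (1 + j5·0.5) = 1 + j2.5 → |·| ≈ 2.6926, ∠ ≈ 68.20°
|L| = 5 · 1 / (2.6926) ≈ 1.8569
Gain = 20 log₁₀(1.8569) ≈ 5.38 dB

5.4 dB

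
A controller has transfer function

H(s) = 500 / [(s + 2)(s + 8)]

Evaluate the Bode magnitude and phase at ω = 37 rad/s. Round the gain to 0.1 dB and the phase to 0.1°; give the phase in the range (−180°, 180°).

At s = jω = j37:
pole (s+2): 2 + j37 → |·| = √(2²+37²) = √1373 ≈ 37.054, ∠ = arctan(37/2) ≈ 86.91°
pole (s+8): 8 + j37 → |·| = √(8²+37²) = √1433 ≈ 37.855, ∠ = arctan(37/8) ≈ 77.80°
|H| = 500 / 1402.7 ≈ 0.35646
Gain = 20 log₁₀(0.35646) ≈ -8.96 dB
∠H = 0.00° − 164.71° = -164.71°

-9.0 dB, -164.7°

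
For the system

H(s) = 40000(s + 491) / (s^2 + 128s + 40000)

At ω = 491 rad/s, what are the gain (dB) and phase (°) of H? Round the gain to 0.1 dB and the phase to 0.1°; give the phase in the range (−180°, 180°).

42.4 dB, -117.6°

At s = jω = j491:
zero (s+491): 491 + j491 → |·| = √(491²+491²) = √482162 ≈ 694.38, ∠ = arctan(491/491) ≈ 45.00°
quadratic: (j491)² + 128·j491 + 40000 = -201081 + j62848 → |·| ≈ 2.1067e+05, ∠ ≈ 162.64°
|H| = 40000 · 694.38 / 2.1067e+05 ≈ 131.84
Gain = 20 log₁₀(131.84) ≈ 42.40 dB
∠H = 45.00° − 162.64° = -117.64°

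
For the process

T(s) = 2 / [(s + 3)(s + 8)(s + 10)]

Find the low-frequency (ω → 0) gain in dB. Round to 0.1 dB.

T(0) = 2 / (3·8·10) ≈ 0.0083333
20 log₁₀(0.0083333) ≈ -41.58 dB

-41.6 dB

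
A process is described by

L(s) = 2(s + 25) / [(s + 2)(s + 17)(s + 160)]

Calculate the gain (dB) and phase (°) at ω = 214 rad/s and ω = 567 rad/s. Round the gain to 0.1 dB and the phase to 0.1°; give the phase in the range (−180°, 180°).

At s = jω = j214:
zero (s+25): 25 + j214 → |·| = √(25²+214²) = √46421 ≈ 215.46, ∠ = arctan(214/25) ≈ 83.34°
pole (s+2): 2 + j214 → |·| = √(2²+214²) = √45800 ≈ 214.01, ∠ = arctan(214/2) ≈ 89.46°
pole (s+17): 17 + j214 → |·| = √(17²+214²) = √46085 ≈ 214.67, ∠ = arctan(214/17) ≈ 85.46°
pole (s+160): 160 + j214 → |·| = √(160²+214²) = √71396 ≈ 267.2, ∠ = arctan(214/160) ≈ 53.22°
|L| = 2 · 215.46 / 1.2276e+07 ≈ 3.5103e-05
Gain = 20 log₁₀(3.5103e-05) ≈ -89.09 dB
∠L = 83.34° − 228.14° = -144.80°

At s = jω = j567:
zero (s+25): 25 + j567 → |·| = √(25²+567²) = √322114 ≈ 567.55, ∠ = arctan(567/25) ≈ 87.48°
pole (s+2): 2 + j567 → |·| = √(2²+567²) = √321493 ≈ 567, ∠ = arctan(567/2) ≈ 89.80°
pole (s+17): 17 + j567 → |·| = √(17²+567²) = √321778 ≈ 567.25, ∠ = arctan(567/17) ≈ 88.28°
pole (s+160): 160 + j567 → |·| = √(160²+567²) = √347089 ≈ 589.14, ∠ = arctan(567/160) ≈ 74.24°
|L| = 2 · 567.55 / 1.8949e+08 ≈ 5.9903e-06
Gain = 20 log₁₀(5.9903e-06) ≈ -104.45 dB
∠L = 87.48° − 252.32° = -164.84°

ω = 214: -89.1 dB, -144.8°; ω = 567: -104.5 dB, -164.8°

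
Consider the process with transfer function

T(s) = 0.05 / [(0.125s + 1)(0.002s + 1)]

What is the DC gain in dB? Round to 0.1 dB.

-26.0 dB

T(0) = 0.05 · 1 / 1 = 0.05
20 log₁₀(0.05) ≈ -26.02 dB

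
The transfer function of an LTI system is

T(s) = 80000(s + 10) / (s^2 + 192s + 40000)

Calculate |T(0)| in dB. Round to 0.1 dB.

T(0) = 80000·10 / 40000 = 20
20 log₁₀(20) ≈ 26.02 dB

26.0 dB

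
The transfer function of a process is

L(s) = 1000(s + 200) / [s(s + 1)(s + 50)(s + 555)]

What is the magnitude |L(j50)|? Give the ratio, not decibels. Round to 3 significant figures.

0.00209

At s = jω = j50:
zero (s+200): 200 + j50 → |·| = √(200²+50²) = √42500 ≈ 206.16, ∠ = arctan(50/200) ≈ 14.04°
pole (s+1): 1 + j50 → |·| = √(1²+50²) = √2501 ≈ 50.01, ∠ = arctan(50/1) ≈ 88.85°
pole (s+50): 50 + j50 → |·| = √(50²+50²) = √5000 ≈ 70.711, ∠ = arctan(50/50) ≈ 45.00°
pole (s+555): 555 + j50 → |·| = √(555²+50²) = √310525 ≈ 557.25, ∠ = arctan(50/555) ≈ 5.15°
pole at origin: |s| = 50, ∠ = 90.00° (in denominator)
|L| = 1000 · 206.16 / 9.8529e+07 ≈ 0.0020924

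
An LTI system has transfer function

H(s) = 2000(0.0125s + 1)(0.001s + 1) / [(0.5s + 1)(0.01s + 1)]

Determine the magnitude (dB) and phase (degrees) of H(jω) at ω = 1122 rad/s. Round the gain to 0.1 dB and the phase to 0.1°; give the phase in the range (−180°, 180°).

At ω = 1122 rad/s:
zero (1 + j1122·0.0125) = 1 + j14.025 → |·| ≈ 14.061, ∠ ≈ 85.92°
zero (1 + j1122·0.001) = 1 + j1.122 → |·| ≈ 1.503, ∠ ≈ 48.29°
pole (1 + j1122·0.5) = 1 + j561 → |·| ≈ 561, ∠ ≈ 89.90°
pole (1 + j1122·0.01) = 1 + j11.22 → |·| ≈ 11.264, ∠ ≈ 84.91°
|H| = 2000 · 14.061 · 1.503 / (561 · 11.264) ≈ 6.6888
Gain = 20 log₁₀(6.6888) ≈ 16.51 dB
∠H = (85.92° + 48.29°) − (89.90° + 84.91°) = -40.60°

16.5 dB, -40.6°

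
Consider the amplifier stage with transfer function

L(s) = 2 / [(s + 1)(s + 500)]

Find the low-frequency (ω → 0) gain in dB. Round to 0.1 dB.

-48.0 dB

L(0) = 2 / (1·500) = 0.004
20 log₁₀(0.004) ≈ -47.96 dB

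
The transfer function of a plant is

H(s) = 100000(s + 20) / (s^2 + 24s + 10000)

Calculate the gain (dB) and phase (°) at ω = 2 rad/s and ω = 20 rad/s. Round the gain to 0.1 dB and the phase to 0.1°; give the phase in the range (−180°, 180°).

At s = jω = j2:
zero (s+20): 20 + j2 → |·| = √(20²+2²) = √404 ≈ 20.1, ∠ = arctan(2/20) ≈ 5.71°
quadratic: (j2)² + 24·j2 + 10000 = 9996 + j48 → |·| ≈ 9996.1, ∠ ≈ 0.28°
|H| = 100000 · 20.1 / 9996.1 ≈ 201.08
Gain = 20 log₁₀(201.08) ≈ 46.07 dB
∠H = 5.71° − 0.28° = 5.43°

At s = jω = j20:
zero (s+20): 20 + j20 → |·| = √(20²+20²) = √800 ≈ 28.284, ∠ = arctan(20/20) ≈ 45.00°
quadratic: (j20)² + 24·j20 + 10000 = 9600 + j480 → |·| ≈ 9612, ∠ ≈ 2.86°
|H| = 100000 · 28.284 / 9612 ≈ 294.26
Gain = 20 log₁₀(294.26) ≈ 49.37 dB
∠H = 45.00° − 2.86° = 42.14°

ω = 2: 46.1 dB, 5.4°; ω = 20: 49.4 dB, 42.1°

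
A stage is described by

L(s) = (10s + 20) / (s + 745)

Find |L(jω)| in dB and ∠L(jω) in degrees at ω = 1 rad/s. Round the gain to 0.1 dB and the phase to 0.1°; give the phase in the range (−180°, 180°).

-30.5 dB, 26.5°

Substitute s = j1:
Numerator: 10(j1) + 20 = 20 + j10
Denominator: (j1) + 745 = 745 + j1
|N| = √(20² + 10²) ≈ 22.361, ∠N ≈ 26.57°
|D| = √(745² + 1²) ≈ 745, ∠D ≈ 0.08°
|L| = 22.361 / 745 ≈ 0.030015
Gain = 20 log₁₀(0.030015) ≈ -30.45 dB
∠L = 26.57° − 0.08° = 26.49°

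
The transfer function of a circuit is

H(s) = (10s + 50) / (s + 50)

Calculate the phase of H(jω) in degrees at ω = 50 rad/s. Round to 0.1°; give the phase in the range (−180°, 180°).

39.3°

Substitute s = j50:
Numerator: 10(j50) + 50 = 50 + j500
Denominator: (j50) + 50 = 50 + j50
|N| = √(50² + 500²) ≈ 502.49, ∠N ≈ 84.29°
|D| = √(50² + 50²) ≈ 70.711, ∠D ≈ 45.00°
∠H = 84.29° − 45.00° = 39.29°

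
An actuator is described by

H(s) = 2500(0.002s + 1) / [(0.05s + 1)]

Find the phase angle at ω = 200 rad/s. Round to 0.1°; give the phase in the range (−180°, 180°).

-62.5°

At ω = 200 rad/s:
zero (1 + j200·0.002) = 1 + j0.4 → |·| ≈ 1.077, ∠ ≈ 21.80°
pole (1 + j200·0.05) = 1 + j10 → |·| ≈ 10.05, ∠ ≈ 84.29°
∠H = (21.80°) − (84.29°) = -62.49°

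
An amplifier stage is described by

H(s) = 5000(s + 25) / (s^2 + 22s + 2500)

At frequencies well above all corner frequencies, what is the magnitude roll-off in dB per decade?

Each pole contributes −20 dB/decade at high frequency; each zero contributes +20 dB/decade.
Net: 1 zero(s) − 2 pole(s) → -20 dB/decade.

-20 dB/decade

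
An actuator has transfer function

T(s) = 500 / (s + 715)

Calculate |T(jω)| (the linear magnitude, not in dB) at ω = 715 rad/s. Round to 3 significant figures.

At s = jω = j715:
pole (s+715): 715 + j715 → |·| = √(715²+715²) = √1022450 ≈ 1011.2, ∠ = arctan(715/715) ≈ 45.00°
|T| = 500 / 1011.2 ≈ 0.49446

0.494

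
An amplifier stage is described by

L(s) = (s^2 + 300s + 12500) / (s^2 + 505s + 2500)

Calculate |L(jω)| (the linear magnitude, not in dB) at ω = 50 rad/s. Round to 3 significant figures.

Substitute s = j50:
Numerator: (j50)^2 + 300(j50) + 12500 = 10000 + j15000
Denominator: (j50)^2 + 505(j50) + 2500 = 0 + j25250
|N| = √(10000² + 15000²) ≈ 18028, ∠N ≈ 56.31°
|D| = √(0² + 25250²) ≈ 25250, ∠D ≈ 90.00°
|L| = 18028 / 25250 ≈ 0.71398

0.714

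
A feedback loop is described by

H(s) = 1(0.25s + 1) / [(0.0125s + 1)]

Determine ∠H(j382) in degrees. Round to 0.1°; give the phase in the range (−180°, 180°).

At ω = 382 rad/s:
zero (1 + j382·0.25) = 1 + j95.5 → |·| ≈ 95.505, ∠ ≈ 89.40°
pole (1 + j382·0.0125) = 1 + j4.775 → |·| ≈ 4.8786, ∠ ≈ 78.17°
∠H = (89.40°) − (78.17°) = 11.23°

11.2°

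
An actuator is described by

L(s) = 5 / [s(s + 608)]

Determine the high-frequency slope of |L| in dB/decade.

-40 dB/decade

Each pole contributes −20 dB/decade at high frequency; each zero contributes +20 dB/decade.
Net: 0 zero(s) − 2 pole(s) → -40 dB/decade.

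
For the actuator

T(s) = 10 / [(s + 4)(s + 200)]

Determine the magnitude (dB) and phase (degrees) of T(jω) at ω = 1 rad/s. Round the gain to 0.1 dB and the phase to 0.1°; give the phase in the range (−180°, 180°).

At s = jω = j1:
pole (s+4): 4 + j1 → |·| = √(4²+1²) = √17 ≈ 4.1231, ∠ = arctan(1/4) ≈ 14.04°
pole (s+200): 200 + j1 → |·| = √(200²+1²) = √40001 ≈ 200, ∠ = arctan(1/200) ≈ 0.29°
|T| = 10 / 824.62 ≈ 0.012127
Gain = 20 log₁₀(0.012127) ≈ -38.32 dB
∠T = 0.00° − 14.33° = -14.33°

-38.3 dB, -14.3°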